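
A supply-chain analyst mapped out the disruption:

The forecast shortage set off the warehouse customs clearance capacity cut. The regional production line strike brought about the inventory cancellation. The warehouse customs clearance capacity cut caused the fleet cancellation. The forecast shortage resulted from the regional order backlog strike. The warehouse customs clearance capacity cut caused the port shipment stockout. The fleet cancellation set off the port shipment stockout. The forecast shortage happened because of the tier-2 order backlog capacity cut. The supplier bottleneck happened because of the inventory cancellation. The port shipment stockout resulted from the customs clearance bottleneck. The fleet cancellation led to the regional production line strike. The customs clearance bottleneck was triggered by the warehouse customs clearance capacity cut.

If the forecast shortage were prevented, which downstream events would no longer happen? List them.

the customs clearance bottleneck, the fleet cancellation, the inventory cancellation, the port shipment stockout, the regional production line strike, the supplier bottleneck, the warehouse customs clearance capacity cut

Downstream of the forecast shortage: the warehouse customs clearance capacity cut, the fleet cancellation, the customs clearance bottleneck, the regional production line strike, the inventory cancellation, the port shipment stockout, the supplier bottleneck.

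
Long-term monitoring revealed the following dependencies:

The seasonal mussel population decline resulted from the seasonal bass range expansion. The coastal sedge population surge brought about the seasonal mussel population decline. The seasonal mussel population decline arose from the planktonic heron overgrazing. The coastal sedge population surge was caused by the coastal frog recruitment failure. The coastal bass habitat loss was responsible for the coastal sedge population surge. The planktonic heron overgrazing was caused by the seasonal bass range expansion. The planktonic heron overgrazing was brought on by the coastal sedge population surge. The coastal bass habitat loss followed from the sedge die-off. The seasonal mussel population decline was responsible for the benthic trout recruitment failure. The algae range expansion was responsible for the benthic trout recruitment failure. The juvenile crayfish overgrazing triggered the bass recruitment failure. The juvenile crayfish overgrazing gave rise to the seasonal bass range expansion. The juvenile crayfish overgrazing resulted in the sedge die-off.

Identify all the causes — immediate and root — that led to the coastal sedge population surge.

the coastal bass habitat loss, the coastal frog recruitment failure, the juvenile crayfish overgrazing, the sedge die-off

Immediate causes of the coastal sedge population surge: the coastal frog recruitment failure, the coastal bass habitat loss.
Further upstream: the juvenile crayfish overgrazing, the sedge die-off.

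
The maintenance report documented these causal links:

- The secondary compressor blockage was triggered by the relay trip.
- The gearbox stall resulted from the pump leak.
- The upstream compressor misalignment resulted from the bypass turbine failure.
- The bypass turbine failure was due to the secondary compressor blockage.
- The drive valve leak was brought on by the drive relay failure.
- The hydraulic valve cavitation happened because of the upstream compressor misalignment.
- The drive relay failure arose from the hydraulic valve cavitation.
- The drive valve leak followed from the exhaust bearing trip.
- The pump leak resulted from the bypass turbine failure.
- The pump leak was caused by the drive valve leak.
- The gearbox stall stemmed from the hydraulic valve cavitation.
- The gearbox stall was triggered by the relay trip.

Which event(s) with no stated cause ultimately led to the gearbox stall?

the exhaust bearing trip, the relay trip

Tracing upstream from the gearbox stall: the gearbox stall ← the relay trip.
A separate upstream branch: the gearbox stall ← the pump leak ← the drive valve leak ← the exhaust bearing trip.
Each of those chain origins has no stated cause.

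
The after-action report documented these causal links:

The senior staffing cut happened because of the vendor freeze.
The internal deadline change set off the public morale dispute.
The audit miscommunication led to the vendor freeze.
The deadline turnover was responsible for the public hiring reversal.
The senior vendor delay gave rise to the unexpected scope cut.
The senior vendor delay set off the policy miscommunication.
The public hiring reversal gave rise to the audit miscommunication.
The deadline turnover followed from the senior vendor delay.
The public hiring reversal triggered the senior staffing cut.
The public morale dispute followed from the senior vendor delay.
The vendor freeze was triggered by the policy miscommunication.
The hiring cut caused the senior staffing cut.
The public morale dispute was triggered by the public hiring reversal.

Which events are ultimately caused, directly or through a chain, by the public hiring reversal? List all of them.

the audit miscommunication, the public morale dispute, the senior staffing cut, the vendor freeze

Direct effects: the audit miscommunication, the public morale dispute, the senior staffing cut.
2 steps out: the vendor freeze.
Not reachable from it: the senior vendor delay, the deadline turnover, the unexpected scope cut, the policy miscommunication, the hiring cut, the internal deadline change.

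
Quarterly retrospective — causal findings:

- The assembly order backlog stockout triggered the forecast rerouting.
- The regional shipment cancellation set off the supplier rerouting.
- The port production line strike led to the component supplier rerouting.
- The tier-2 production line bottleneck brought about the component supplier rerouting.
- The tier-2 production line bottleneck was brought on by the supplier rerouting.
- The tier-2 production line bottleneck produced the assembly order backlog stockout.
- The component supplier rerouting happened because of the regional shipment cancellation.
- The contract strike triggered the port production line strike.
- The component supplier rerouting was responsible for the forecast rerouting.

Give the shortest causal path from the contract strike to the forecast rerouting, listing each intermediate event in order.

the contract strike → the port production line strike
the port production line strike → the component supplier rerouting
the component supplier rerouting → the forecast rerouting
Length: 3 steps.

the contract strike → the port production line strike → the component supplier rerouting → the forecast rerouting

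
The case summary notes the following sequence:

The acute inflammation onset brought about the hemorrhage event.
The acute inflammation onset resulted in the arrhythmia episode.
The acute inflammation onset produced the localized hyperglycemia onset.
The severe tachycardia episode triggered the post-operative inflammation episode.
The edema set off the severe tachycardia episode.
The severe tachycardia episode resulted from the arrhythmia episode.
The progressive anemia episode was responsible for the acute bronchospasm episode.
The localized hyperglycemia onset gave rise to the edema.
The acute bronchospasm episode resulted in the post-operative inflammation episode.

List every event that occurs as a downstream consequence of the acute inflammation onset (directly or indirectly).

Direct effects: the localized hyperglycemia onset, the arrhythmia episode, the hemorrhage event.
2 steps out: the edema, the severe tachycardia episode.
3 steps out: the post-operative inflammation episode.
Not reachable from it: the progressive anemia episode, the acute bronchospasm episode.

the arrhythmia episode, the edema, the hemorrhage event, the localized hyperglycemia onset, the post-operative inflammation episode, the severe tachycardia episode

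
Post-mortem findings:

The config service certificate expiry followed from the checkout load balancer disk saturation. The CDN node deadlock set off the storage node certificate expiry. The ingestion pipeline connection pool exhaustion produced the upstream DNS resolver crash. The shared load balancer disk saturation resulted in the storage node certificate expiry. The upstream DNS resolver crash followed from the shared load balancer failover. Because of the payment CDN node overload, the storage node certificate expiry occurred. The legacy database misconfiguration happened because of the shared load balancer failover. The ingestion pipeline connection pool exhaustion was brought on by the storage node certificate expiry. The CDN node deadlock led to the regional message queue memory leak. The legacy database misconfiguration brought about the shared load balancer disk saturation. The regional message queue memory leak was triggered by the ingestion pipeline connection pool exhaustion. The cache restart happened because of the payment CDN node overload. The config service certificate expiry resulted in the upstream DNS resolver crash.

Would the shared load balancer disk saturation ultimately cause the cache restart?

No

The shared load balancer disk saturation leads to the storage node certificate expiry, the ingestion pipeline connection pool exhaustion, the regional message queue memory leak, the upstream DNS resolver crash; the cache restart is not among them.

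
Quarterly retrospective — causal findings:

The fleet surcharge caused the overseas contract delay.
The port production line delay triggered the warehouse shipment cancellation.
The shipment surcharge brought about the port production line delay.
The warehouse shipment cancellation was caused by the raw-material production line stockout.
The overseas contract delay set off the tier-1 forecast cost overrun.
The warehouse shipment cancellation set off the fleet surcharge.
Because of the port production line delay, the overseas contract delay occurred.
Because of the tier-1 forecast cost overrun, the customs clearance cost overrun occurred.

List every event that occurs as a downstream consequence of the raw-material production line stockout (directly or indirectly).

the customs clearance cost overrun, the fleet surcharge, the overseas contract delay, the tier-1 forecast cost overrun, the warehouse shipment cancellation

Direct effects: the warehouse shipment cancellation.
2 steps out: the fleet surcharge.
3 steps out: the overseas contract delay.
4 steps out: the tier-1 forecast cost overrun.
5 steps out: the customs clearance cost overrun.
Not reachable from it: the shipment surcharge, the port production line delay.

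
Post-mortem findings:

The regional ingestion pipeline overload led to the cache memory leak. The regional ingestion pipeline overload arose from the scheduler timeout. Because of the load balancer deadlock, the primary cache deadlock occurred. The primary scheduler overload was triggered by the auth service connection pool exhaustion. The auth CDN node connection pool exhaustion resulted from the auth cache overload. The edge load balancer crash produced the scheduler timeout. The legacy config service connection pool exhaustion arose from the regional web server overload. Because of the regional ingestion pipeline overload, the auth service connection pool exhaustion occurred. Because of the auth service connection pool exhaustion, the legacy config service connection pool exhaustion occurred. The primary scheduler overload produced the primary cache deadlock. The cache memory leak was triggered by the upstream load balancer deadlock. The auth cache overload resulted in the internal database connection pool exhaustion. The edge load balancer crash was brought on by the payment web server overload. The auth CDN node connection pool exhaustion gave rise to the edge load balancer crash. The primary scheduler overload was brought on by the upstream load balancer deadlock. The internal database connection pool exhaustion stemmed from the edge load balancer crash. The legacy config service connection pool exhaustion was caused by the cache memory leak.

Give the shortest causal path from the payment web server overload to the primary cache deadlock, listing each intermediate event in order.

the payment web server overload → the edge load balancer crash
the edge load balancer crash → the scheduler timeout
the scheduler timeout → the regional ingestion pipeline overload
the regional ingestion pipeline overload → the auth service connection pool exhaustion
the auth service connection pool exhaustion → the primary scheduler overload
the primary scheduler overload → the primary cache deadlock
Length: 6 steps.

the payment web server overload → the edge load balancer crash → the scheduler timeout → the regional ingestion pipeline overload → the auth service connection pool exhaustion → the primary scheduler overload → the primary cache deadlock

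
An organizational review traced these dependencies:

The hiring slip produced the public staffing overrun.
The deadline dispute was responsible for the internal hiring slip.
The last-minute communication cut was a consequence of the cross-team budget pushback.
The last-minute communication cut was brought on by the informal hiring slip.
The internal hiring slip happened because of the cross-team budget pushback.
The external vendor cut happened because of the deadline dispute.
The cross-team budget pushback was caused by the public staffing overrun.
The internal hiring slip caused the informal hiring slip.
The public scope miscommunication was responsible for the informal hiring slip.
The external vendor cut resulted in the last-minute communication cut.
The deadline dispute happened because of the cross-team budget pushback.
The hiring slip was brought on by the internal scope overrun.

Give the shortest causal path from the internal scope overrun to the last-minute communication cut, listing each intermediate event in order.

the internal scope overrun → the hiring slip
the hiring slip → the public staffing overrun
the public staffing overrun → the cross-team budget pushback
the cross-team budget pushback → the last-minute communication cut
Length: 4 steps.

the internal scope overrun → the hiring slip → the public staffing overrun → the cross-team budget pushback → the last-minute communication cut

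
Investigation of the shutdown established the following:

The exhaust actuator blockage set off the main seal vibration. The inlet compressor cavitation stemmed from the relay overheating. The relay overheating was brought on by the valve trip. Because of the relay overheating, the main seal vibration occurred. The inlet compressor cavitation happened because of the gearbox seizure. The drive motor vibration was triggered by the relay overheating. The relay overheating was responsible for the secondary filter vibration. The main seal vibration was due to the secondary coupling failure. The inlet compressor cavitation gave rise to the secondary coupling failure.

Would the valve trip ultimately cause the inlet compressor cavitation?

There is a causal chain: the valve trip → the relay overheating → the inlet compressor cavitation.

Yes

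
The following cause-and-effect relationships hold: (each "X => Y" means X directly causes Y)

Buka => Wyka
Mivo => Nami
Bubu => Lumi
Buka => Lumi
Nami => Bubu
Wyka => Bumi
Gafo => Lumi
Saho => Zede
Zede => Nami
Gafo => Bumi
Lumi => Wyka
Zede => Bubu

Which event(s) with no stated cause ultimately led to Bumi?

Buka, Gafo, Mivo, Saho

Tracing upstream from Bumi: Bumi ← Wyka ← Lumi ← Bubu ← Nami ← Mivo.
A separate upstream branch: Bumi ← Wyka ← Lumi ← Bubu ← Zede ← Saho.
A separate upstream branch: Bumi ← Gafo.
A separate upstream branch: Bumi ← Wyka ← Buka.
Each of those chain origins has no stated cause.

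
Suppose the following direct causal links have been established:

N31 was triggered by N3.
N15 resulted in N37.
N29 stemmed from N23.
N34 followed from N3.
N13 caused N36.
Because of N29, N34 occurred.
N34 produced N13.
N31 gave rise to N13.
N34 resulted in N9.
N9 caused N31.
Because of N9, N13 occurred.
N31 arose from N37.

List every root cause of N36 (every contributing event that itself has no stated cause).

Tracing upstream from N36: N36 ← N13 ← N34 ← N3.
A separate upstream branch: N36 ← N13 ← N34 ← N29 ← N23.
A separate upstream branch: N36 ← N13 ← N31 ← N37 ← N15.
Each of those chain origins has no stated cause.

N15, N23, N3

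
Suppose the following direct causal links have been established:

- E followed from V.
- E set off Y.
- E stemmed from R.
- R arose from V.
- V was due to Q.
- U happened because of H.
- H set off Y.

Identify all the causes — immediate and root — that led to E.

Immediate causes of E: V, R.
Further upstream: Q.

Q, R, V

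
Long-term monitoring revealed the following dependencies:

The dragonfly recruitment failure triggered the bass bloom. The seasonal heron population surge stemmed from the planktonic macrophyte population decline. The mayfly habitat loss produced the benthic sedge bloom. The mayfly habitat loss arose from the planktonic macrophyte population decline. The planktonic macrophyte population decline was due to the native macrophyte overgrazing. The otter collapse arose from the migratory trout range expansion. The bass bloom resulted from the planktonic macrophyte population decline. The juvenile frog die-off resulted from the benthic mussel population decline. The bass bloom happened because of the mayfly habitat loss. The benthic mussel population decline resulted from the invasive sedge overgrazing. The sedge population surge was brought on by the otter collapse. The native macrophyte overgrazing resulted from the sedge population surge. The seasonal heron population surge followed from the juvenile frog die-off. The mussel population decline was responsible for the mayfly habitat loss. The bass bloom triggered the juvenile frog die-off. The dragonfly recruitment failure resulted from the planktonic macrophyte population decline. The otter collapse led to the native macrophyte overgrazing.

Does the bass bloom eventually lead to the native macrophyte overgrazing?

No

The bass bloom leads to the juvenile frog die-off, the seasonal heron population surge; the native macrophyte overgrazing is not among them.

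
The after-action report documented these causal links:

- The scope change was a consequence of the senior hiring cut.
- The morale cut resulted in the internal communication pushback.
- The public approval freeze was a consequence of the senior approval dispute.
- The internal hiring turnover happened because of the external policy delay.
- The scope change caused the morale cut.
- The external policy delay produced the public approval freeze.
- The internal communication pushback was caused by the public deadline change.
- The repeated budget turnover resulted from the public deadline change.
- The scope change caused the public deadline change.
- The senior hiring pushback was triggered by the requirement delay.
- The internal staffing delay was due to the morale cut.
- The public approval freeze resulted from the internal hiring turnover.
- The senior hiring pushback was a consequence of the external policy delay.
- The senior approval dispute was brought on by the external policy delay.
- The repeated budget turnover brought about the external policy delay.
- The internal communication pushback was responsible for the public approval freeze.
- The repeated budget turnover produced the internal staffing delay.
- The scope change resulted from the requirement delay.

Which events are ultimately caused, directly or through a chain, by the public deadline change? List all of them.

Direct effects: the repeated budget turnover, the internal communication pushback.
2 steps out: the external policy delay, the internal staffing delay, the public approval freeze.
3 steps out: the senior approval dispute, the senior hiring pushback, the internal hiring turnover.
Not reachable from it: the requirement delay, the scope change, the morale cut, the senior hiring cut.

the external policy delay, the internal communication pushback, the internal hiring turnover, the internal staffing delay, the public approval freeze, the repeated budget turnover, the senior approval dispute, the senior hiring pushback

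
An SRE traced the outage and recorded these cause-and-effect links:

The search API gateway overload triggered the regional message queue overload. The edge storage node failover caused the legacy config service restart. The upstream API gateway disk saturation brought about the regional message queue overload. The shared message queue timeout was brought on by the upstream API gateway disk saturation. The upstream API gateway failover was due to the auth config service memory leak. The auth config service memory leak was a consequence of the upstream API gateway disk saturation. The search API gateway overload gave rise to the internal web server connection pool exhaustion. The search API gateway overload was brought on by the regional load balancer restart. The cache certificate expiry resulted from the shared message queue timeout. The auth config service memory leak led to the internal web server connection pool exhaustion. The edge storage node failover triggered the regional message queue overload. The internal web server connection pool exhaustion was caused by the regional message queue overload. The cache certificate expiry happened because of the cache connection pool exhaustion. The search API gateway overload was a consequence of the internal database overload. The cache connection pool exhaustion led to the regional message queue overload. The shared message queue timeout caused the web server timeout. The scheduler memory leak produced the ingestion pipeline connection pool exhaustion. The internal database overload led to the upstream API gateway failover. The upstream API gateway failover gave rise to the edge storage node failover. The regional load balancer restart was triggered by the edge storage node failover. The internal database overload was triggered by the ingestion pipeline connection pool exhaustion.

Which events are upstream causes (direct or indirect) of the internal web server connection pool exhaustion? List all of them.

the auth config service memory leak, the cache connection pool exhaustion, the edge storage node failover, the ingestion pipeline connection pool exhaustion, the internal database overload, the regional load balancer restart, the regional message queue overload, the scheduler memory leak, the search API gateway overload, the upstream API gateway disk saturation, the upstream API gateway failover

Immediate causes of the internal web server connection pool exhaustion: the auth config service memory leak, the search API gateway overload, the regional message queue overload.
Further upstream: the upstream API gateway disk saturation, the cache connection pool exhaustion, the scheduler memory leak, the ingestion pipeline connection pool exhaustion, the internal database overload, the upstream API gateway failover, the edge storage node failover, the regional load balancer restart.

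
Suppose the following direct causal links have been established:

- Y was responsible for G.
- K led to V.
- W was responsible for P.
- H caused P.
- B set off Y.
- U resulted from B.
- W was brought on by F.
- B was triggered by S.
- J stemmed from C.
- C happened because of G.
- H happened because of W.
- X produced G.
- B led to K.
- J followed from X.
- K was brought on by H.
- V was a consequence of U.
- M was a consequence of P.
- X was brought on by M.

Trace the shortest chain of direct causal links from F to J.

F → W
W → P
P → M
M → X
X → J
Length: 5 steps.

F → W → P → M → X → J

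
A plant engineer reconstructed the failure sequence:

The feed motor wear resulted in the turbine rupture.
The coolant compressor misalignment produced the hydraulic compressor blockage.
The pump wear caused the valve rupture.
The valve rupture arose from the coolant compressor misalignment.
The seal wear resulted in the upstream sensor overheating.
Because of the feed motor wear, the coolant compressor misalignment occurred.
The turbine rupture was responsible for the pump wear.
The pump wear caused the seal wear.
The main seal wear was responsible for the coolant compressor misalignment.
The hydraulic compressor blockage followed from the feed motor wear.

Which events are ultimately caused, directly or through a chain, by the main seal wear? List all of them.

the coolant compressor misalignment, the hydraulic compressor blockage, the valve rupture

Direct effects: the coolant compressor misalignment.
2 steps out: the hydraulic compressor blockage, the valve rupture.
Not reachable from it: the feed motor wear, the turbine rupture, the pump wear, the seal wear, the upstream sensor overheating.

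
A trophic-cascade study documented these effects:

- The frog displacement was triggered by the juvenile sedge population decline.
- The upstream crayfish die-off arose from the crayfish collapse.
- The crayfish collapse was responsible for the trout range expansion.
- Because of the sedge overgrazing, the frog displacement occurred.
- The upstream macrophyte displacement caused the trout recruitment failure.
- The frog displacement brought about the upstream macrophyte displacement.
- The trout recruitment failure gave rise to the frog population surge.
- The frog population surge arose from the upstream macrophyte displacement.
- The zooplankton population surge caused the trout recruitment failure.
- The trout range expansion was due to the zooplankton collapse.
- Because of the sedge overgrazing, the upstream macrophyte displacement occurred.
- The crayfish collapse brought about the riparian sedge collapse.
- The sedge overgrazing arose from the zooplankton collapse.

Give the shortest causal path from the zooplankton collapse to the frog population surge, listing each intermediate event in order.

the zooplankton collapse → the sedge overgrazing
the sedge overgrazing → the upstream macrophyte displacement
the upstream macrophyte displacement → the frog population surge
Length: 3 steps.

the zooplankton collapse → the sedge overgrazing → the upstream macrophyte displacement → the frog population surge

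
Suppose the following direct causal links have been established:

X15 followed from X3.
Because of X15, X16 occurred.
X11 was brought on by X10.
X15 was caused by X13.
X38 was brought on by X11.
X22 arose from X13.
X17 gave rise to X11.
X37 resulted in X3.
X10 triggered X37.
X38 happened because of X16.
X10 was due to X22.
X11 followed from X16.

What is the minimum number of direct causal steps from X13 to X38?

Shortest chain: X13 → X15 → X16 → X38.

3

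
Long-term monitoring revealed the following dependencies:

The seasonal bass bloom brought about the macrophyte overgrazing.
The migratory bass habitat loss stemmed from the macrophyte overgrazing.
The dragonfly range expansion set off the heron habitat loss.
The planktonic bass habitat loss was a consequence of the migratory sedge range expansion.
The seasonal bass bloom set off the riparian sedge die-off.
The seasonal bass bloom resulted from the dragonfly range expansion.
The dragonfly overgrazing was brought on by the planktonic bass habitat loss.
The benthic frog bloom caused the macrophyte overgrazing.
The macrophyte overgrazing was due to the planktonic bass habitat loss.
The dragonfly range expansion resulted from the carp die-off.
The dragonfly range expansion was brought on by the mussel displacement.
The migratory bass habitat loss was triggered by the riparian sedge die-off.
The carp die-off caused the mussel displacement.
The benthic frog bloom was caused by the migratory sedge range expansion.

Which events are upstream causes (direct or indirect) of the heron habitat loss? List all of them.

Immediate cause of the heron habitat loss: the dragonfly range expansion.
Further upstream: the carp die-off, the mussel displacement.

the carp die-off, the dragonfly range expansion, the mussel displacement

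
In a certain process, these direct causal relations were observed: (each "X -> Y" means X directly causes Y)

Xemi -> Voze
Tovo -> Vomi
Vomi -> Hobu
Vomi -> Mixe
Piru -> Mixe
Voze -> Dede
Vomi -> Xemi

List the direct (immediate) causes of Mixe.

Piru, Vomi

Upstream contributors include Tovo, but only Piru, Vomi feed directly into Mixe.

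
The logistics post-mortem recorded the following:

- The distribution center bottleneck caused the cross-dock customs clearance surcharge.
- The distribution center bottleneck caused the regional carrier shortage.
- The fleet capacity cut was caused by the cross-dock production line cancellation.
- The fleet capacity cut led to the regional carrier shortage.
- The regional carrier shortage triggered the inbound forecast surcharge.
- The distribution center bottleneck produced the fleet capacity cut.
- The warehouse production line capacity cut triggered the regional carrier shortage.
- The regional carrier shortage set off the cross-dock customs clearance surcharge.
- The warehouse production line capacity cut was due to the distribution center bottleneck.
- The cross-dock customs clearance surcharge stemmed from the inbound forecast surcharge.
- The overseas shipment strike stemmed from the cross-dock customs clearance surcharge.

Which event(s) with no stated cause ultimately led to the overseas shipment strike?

the cross-dock production line cancellation, the distribution center bottleneck

Tracing upstream from the overseas shipment strike: the overseas shipment strike ← the cross-dock customs clearance surcharge ← the distribution center bottleneck.
A separate upstream branch: the overseas shipment strike ← the cross-dock customs clearance surcharge ← the regional carrier shortage ← the fleet capacity cut ← the cross-dock production line cancellation.
Each of those chain origins has no stated cause.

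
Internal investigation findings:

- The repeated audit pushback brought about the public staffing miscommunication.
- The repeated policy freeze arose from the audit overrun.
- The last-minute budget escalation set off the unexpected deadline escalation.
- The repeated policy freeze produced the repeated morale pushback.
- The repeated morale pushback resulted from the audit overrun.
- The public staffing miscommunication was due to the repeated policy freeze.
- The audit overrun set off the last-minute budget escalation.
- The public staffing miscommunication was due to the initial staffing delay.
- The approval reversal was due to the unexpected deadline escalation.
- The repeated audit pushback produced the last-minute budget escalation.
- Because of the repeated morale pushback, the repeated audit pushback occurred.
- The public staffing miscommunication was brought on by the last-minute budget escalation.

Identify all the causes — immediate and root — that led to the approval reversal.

the audit overrun, the last-minute budget escalation, the repeated audit pushback, the repeated morale pushback, the repeated policy freeze, the unexpected deadline escalation

Immediate cause of the approval reversal: the unexpected deadline escalation.
Further upstream: the audit overrun, the repeated policy freeze, the repeated morale pushback, the repeated audit pushback, the last-minute budget escalation.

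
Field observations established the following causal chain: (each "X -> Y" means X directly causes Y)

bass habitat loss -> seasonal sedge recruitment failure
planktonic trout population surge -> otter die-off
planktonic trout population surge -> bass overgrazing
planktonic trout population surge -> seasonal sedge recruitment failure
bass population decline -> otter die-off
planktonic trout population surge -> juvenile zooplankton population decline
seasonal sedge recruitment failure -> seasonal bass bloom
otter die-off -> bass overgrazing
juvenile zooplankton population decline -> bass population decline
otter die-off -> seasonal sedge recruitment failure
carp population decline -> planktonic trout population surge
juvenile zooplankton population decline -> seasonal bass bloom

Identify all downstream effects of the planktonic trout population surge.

the bass overgrazing, the bass population decline, the juvenile zooplankton population decline, the otter die-off, the seasonal bass bloom, the seasonal sedge recruitment failure

Direct effects: the juvenile zooplankton population decline, the otter die-off, the bass overgrazing, the seasonal sedge recruitment failure.
2 steps out: the bass population decline, the seasonal bass bloom.
Not reachable from it: the carp population decline, the bass habitat loss.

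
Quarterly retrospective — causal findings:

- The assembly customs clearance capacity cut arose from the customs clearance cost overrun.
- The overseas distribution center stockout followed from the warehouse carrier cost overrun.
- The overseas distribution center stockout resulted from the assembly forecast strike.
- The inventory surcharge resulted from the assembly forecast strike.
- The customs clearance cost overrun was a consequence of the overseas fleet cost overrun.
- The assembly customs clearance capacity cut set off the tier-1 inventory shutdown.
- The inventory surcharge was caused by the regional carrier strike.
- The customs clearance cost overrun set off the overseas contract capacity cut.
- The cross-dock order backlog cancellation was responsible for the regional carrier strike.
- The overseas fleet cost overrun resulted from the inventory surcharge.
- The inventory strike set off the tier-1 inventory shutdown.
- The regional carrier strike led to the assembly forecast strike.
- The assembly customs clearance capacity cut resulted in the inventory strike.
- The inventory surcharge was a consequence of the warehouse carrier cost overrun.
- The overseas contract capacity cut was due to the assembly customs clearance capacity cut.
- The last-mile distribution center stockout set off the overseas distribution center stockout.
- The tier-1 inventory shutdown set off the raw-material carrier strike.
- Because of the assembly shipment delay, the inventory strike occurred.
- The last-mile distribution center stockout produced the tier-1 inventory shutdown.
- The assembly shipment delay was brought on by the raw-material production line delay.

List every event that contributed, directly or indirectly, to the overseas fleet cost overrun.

the assembly forecast strike, the cross-dock order backlog cancellation, the inventory surcharge, the regional carrier strike, the warehouse carrier cost overrun

Immediate cause of the overseas fleet cost overrun: the inventory surcharge.
Further upstream: the cross-dock order backlog cancellation, the warehouse carrier cost overrun, the regional carrier strike, the assembly forecast strike.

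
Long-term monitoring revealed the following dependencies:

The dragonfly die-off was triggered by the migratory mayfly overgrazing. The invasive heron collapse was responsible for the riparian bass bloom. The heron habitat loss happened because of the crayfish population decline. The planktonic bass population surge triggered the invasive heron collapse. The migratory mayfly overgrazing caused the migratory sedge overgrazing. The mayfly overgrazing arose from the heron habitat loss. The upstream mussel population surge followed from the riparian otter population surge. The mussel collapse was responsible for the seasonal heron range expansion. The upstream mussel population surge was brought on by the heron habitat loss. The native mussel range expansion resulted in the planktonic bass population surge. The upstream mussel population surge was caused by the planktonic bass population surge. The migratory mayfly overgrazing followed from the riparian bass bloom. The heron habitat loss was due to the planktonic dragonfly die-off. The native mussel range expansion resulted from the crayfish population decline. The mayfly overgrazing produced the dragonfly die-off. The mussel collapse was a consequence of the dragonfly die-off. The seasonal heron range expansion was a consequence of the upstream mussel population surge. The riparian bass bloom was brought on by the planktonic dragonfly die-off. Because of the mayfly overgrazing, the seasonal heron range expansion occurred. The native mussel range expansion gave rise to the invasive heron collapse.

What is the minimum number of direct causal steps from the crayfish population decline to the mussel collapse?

Shortest chain: the crayfish population decline → the heron habitat loss → the mayfly overgrazing → the dragonfly die-off → the mussel collapse.

4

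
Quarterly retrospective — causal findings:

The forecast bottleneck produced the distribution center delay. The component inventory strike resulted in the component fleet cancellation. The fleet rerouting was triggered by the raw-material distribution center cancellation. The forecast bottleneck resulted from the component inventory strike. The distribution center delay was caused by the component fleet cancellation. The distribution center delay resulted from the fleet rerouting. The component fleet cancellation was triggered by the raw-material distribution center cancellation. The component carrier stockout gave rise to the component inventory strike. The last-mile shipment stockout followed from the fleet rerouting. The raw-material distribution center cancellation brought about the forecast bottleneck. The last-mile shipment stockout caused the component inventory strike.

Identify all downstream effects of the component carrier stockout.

the component fleet cancellation, the component inventory strike, the distribution center delay, the forecast bottleneck

Direct effects: the component inventory strike.
2 steps out: the component fleet cancellation, the forecast bottleneck.
3 steps out: the distribution center delay.
Not reachable from it: the raw-material distribution center cancellation, the fleet rerouting, the last-mile shipment stockout.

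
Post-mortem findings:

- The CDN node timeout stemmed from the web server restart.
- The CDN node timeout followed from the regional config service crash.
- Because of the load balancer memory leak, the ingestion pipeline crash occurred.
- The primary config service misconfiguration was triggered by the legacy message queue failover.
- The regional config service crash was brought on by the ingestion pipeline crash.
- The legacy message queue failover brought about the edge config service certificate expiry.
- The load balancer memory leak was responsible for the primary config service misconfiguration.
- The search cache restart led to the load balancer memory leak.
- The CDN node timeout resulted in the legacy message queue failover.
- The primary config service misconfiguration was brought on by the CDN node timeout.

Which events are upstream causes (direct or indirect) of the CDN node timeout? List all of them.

the ingestion pipeline crash, the load balancer memory leak, the regional config service crash, the search cache restart, the web server restart

Immediate causes of the CDN node timeout: the regional config service crash, the web server restart.
Further upstream: the search cache restart, the load balancer memory leak, the ingestion pipeline crash.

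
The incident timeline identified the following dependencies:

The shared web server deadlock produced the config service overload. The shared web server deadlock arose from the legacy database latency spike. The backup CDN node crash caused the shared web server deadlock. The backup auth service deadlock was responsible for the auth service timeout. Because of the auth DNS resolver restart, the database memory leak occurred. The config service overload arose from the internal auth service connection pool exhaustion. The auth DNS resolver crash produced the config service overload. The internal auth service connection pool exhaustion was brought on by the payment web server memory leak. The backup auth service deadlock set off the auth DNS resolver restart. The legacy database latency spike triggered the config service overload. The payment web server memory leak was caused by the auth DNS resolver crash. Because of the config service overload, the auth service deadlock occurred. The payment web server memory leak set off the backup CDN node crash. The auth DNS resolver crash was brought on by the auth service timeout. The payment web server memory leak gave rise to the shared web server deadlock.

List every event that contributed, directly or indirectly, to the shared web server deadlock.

Immediate causes of the shared web server deadlock: the legacy database latency spike, the payment web server memory leak, the backup CDN node crash.
Further upstream: the backup auth service deadlock, the auth service timeout, the auth DNS resolver crash.

the auth DNS resolver crash, the auth service timeout, the backup CDN node crash, the backup auth service deadlock, the legacy database latency spike, the payment web server memory leak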